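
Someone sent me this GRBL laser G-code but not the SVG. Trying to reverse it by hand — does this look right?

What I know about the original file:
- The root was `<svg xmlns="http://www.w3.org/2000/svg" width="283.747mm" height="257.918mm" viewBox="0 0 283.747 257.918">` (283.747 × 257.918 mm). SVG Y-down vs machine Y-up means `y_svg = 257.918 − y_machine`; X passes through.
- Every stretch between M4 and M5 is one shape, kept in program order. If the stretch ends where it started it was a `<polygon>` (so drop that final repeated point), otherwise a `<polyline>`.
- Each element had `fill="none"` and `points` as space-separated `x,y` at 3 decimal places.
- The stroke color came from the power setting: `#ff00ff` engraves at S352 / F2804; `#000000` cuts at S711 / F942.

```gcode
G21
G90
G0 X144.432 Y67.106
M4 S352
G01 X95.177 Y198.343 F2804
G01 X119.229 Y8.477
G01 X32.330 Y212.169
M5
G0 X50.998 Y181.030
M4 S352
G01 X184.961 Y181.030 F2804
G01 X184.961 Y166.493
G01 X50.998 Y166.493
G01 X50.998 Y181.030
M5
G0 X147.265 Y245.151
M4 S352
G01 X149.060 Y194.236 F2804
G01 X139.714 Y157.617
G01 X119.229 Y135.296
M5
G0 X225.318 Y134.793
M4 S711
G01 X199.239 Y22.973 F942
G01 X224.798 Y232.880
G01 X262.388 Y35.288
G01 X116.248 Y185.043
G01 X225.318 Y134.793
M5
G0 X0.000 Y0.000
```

Each laser-on run becomes one SVG element. Flip Y back into SVG space with y_svg = 257.918 − y_machine.

Run 1: the run's S352 means `#ff00ff` (engrave). The run is open, so emit a `<polyline>` with points (Y-flipped): 144.432,190.812 95.177,59.575 119.229,249.441 32.330,45.749.

Run 2: power S352 maps to stroke `#ff00ff` (engrave). The run returns to its start, so emit a `<polygon>` with points (Y-flipped): 50.998,76.888 184.961,76.888 184.961,91.425 50.998,91.425.

Run 3: power S352 maps to stroke `#ff00ff` (engrave). The run is open, so emit a `<polyline>` with points (Y-flipped): 147.265,12.767 149.060,63.682 139.714,100.301 119.229,122.622.

Run 4: S711 ⇒ cut layer `#000000`. The run returns to its start, so emit a `<polygon>` with points (Y-flipped): 225.318,123.125 199.239,234.945 224.798,25.038 262.388,222.630 116.248,72.875.

<svg xmlns="http://www.w3.org/2000/svg" width="283.747mm" height="257.918mm" viewBox="0 0 283.747 257.918">
  <polyline points="144.432,190.812 95.177,59.575 119.229,249.441 32.330,45.749" fill="none" stroke="#ff00ff"/>
  <polygon points="50.998,76.888 184.961,76.888 184.961,91.425 50.998,91.425" fill="none" stroke="#ff00ff"/>
  <polyline points="147.265,12.767 149.060,63.682 139.714,100.301 119.229,122.622" fill="none" stroke="#ff00ff"/>
  <polygon points="225.318,123.125 199.239,234.945 224.798,25.038 262.388,222.630 116.248,72.875" fill="none" stroke="#000000"/>
</svg>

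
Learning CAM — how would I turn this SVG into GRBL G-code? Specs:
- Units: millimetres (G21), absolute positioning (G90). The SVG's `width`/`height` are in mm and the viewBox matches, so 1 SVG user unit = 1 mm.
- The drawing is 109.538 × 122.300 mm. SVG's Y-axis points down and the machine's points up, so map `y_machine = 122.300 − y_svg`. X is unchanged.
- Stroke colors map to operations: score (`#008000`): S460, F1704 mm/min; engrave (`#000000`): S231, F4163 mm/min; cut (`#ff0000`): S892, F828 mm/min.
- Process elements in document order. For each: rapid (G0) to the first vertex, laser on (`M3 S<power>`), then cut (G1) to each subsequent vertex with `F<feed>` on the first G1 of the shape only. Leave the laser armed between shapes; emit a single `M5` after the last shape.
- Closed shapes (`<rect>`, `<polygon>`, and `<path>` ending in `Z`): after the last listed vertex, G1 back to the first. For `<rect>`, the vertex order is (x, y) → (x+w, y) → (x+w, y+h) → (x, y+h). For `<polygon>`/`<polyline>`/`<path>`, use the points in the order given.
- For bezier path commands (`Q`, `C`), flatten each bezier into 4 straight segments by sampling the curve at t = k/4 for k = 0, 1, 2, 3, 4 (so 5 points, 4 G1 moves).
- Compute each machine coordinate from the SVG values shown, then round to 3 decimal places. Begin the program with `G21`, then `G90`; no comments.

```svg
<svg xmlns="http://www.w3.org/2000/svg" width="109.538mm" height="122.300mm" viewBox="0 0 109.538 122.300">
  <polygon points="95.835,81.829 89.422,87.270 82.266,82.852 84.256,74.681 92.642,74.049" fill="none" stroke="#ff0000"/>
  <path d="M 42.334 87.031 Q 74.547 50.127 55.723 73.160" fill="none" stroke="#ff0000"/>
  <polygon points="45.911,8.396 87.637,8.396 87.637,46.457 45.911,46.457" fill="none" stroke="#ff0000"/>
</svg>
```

G21
G90
G0 X95.835 Y40.471
M3 S892
G1 X89.422 Y35.030 F828
G1 X82.266 Y39.448
G1 X84.256 Y47.619
G1 X92.642 Y48.251
G1 X95.835 Y40.471
G0 X42.334 Y35.269
M3 S892
G1 X55.251 Y49.975 F828
G1 X61.788 Y57.189
G1 X61.945 Y56.910
G1 X55.723 Y49.140
G0 X45.911 Y113.904
M3 S892
G1 X87.637 Y113.904 F828
G1 X87.637 Y75.843
G1 X45.911 Y75.843
G1 X45.911 Y113.904
M5

1 u = 1 mm; y_m = 122.300 − y.

[1] `<polygon>` regular polygon, #ff0000→cut S892 F828: (95.835,40.471) → (89.422,35.030) → (82.266,39.448) → (84.256,47.619) → (92.642,48.251) → (95.835,40.471) (closed)

[2] `<path>` quadratic bezier, #ff0000→cut S892 F828: (42.334,35.269) → (55.251,49.975) → (61.788,57.189) → (61.945,56.910) → (55.723,49.140)

[3] `<polygon>` rectangle, #ff0000→cut S892 F828: (45.911,113.904) → (87.637,113.904) → (87.637,75.843) → (45.911,75.843) → (45.911,113.904) (closed)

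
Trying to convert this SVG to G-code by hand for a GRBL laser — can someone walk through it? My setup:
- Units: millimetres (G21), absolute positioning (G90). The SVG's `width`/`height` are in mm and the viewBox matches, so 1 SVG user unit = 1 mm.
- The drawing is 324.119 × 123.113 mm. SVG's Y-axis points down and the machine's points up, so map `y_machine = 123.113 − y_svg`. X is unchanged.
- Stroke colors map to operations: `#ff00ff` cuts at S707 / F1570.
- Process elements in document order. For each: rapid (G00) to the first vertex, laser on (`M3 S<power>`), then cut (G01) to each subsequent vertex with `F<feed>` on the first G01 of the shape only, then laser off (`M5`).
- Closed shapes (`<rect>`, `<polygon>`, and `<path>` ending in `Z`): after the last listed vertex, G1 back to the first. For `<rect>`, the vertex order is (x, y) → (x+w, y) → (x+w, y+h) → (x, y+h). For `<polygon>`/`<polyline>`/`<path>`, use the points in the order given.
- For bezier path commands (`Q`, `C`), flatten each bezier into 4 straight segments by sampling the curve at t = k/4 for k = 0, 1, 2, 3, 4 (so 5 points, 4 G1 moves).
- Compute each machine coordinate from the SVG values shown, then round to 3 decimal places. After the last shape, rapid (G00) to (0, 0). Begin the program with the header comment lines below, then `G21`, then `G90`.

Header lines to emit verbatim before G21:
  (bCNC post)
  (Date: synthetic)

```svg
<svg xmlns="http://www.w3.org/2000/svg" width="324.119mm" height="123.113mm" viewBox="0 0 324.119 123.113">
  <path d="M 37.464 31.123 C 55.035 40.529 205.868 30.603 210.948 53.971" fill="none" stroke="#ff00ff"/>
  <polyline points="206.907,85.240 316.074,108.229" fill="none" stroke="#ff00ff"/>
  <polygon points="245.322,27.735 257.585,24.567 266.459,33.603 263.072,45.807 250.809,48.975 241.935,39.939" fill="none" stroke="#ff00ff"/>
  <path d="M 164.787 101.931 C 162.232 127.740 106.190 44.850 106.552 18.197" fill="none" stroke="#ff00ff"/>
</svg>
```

(bCNC post)
(Date: synthetic)
G21
G90
G00 X37.464 Y91.990
M3 S707
G01 X71.269 Y87.738 F1570
G01 X128.890 Y85.802
G01 X184.169 Y81.248
G01 X210.948 Y69.142
M5
G00 X206.907 Y37.873
M3 S707
G01 X316.074 Y14.884 F1570
M5
G00 X245.322 Y95.378
M3 S707
G01 X257.585 Y98.546 F1570
G01 X266.459 Y89.510
G01 X263.072 Y77.306
G01 X250.809 Y74.138
G01 X241.935 Y83.174
G01 X245.322 Y95.378
M5
G00 X164.787 Y21.182
M3 S707
G01 X154.559 Y19.629 F1570
G01 X134.576 Y43.376
G01 X115.139 Y76.959
G01 X106.552 Y104.916
M5
G00 X0.000 Y0.000

viewBox `0 0 324.119 123.113` with mm width/height → 1 unit = 1 mm. Flip: y_m = 123.113 − y_svg.

**Shape 1** — `<path>` cubic bezier, stroke `#ff00ff` → cut (S707, F1570). Control points (SVG): P0=(37.464,31.123), P1=(55.035,40.529), P2=(205.868,30.603), P3=(210.948,53.971); sampled at t=k/4. Machine vertices: (37.464,91.990) → (71.269,87.738) → (128.890,85.802) → (184.169,81.248) → (210.948,69.142). Open path.

**Shape 2** — `<polyline>` line segment, stroke `#ff00ff` → cut (S707, F1570). Machine vertices: (206.907,37.873) → (316.074,14.884). Open path.

**Shape 3** — `<polygon>` regular polygon, stroke `#ff00ff` → cut (S707, F1570). Machine vertices: (245.322,95.378) → (257.585,98.546) → (266.459,89.510) → (263.072,77.306) → (250.809,74.138) → (241.935,83.174) → (245.322,95.378). Closed: final G1 returns to the first vertex.

**Shape 4** — `<path>` cubic bezier, stroke `#ff00ff` → cut (S707, F1570). Control points (SVG): P0=(164.787,101.931), P1=(162.232,127.740), P2=(106.190,44.850), P3=(106.552,18.197); sampled at t=k/4. Machine vertices: (164.787,21.182) → (154.559,19.629) → (134.576,43.376) → (115.139,76.959) → (106.552,104.916). Open path.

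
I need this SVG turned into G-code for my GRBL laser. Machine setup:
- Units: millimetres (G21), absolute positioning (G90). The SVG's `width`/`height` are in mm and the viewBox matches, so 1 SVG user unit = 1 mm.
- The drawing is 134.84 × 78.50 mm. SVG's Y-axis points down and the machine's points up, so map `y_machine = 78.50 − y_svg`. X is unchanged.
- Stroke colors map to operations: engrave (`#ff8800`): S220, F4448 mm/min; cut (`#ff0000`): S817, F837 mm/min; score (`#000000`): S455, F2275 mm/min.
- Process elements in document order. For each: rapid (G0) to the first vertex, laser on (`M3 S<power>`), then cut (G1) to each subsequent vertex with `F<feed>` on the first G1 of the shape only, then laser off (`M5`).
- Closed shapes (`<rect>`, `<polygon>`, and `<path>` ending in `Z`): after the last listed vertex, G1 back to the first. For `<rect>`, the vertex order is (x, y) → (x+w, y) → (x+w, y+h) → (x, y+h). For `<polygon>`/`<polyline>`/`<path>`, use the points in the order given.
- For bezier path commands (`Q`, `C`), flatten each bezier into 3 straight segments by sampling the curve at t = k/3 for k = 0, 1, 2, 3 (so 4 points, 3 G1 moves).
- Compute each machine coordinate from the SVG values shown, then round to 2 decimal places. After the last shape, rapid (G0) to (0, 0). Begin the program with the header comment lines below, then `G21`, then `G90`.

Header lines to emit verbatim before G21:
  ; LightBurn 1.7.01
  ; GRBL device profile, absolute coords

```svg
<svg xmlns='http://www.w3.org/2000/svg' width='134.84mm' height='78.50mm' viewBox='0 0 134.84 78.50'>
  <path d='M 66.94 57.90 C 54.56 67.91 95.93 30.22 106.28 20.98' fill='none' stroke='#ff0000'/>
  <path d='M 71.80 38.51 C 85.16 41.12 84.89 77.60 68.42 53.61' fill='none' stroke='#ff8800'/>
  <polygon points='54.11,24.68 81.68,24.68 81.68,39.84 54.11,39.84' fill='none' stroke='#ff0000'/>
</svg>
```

viewBox `0 0 134.84 78.50` with mm width/height → 1 unit = 1 mm. Flip: y_m = 78.50 − y_svg.

**Shape 1** — `<path>` cubic bezier, stroke `#ff0000` → cut (S817, F837). Control points (SVG): P0=(66.94,57.90), P1=(54.56,67.91), P2=(95.93,30.22), P3=(106.28,20.98); sampled at t=k/3. Machine vertices: (66.94,20.60) → (69.34,23.67) → (88.73,41.62) → (106.28,57.52). Open path.

**Shape 2** — `<path>` cubic bezier, stroke `#ff8800` → engrave (S220, F4448). Control points (SVG): P0=(71.80,38.51), P1=(85.16,41.12), P2=(84.89,77.60), P3=(68.42,53.61); sampled at t=k/3. Machine vertices: (71.80,39.99) → (80.52,29.58) → (79.59,17.56) → (68.42,24.89). Open path.

**Shape 3** — `<polygon>` rectangle, stroke `#ff0000` → cut (S817, F837). Machine vertices: (54.11,53.82) → (81.68,53.82) → (81.68,38.66) → (54.11,38.66) → (54.11,53.82). Closed: final G1 returns to the first vertex.

; LightBurn 1.7.01
; GRBL device profile, absolute coords
G21
G90
G0 X66.94 Y20.60
M3 S817
G1 X69.34 Y23.67 F837
G1 X88.73 Y41.62
G1 X106.28 Y57.52
M5
G0 X71.80 Y39.99
M3 S220
G1 X80.52 Y29.58 F4448
G1 X79.59 Y17.56
G1 X68.42 Y24.89
M5
G0 X54.11 Y53.82
M3 S817
G1 X81.68 Y53.82 F837
G1 X81.68 Y38.66
G1 X54.11 Y38.66
G1 X54.11 Y53.82
M5
G0 X0.00 Y0.00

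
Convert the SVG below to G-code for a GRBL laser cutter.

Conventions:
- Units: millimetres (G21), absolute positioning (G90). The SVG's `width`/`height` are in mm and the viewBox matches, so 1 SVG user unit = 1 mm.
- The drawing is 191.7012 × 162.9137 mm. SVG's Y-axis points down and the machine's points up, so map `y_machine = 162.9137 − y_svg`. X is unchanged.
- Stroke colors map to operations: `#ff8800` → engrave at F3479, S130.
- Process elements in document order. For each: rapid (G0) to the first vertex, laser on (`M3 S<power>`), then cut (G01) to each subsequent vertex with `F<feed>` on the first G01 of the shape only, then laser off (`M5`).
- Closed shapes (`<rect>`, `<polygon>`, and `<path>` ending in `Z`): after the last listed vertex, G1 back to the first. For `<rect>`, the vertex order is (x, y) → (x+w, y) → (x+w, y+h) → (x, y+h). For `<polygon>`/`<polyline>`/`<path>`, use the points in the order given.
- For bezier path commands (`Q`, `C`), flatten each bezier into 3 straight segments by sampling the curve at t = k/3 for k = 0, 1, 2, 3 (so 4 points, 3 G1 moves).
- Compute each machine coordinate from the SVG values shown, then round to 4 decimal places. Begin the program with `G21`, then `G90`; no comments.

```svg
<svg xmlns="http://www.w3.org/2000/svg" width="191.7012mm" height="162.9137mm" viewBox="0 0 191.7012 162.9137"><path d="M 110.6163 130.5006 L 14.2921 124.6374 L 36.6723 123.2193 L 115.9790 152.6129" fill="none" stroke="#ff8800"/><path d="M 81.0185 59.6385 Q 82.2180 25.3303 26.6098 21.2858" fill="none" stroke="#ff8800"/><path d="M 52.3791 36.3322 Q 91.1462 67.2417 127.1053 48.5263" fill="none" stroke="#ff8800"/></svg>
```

G21
G90
G0 X110.6163 Y32.4131
M3 S130
G01 X14.2921 Y38.2763 F3479
G01 X36.6723 Y39.6944
G01 X115.9790 Y10.3008
M5
G0 X81.0185 Y103.2752
M3 S130
G01 X75.5062 Y122.7847 F3479
G01 X57.3700 Y135.5689
G01 X26.6098 Y141.6279
M5
G0 X52.3791 Y126.5815
M3 S130
G01 X77.9118 Y111.4890 F3479
G01 X102.8206 Y107.4243
G01 X127.1053 Y114.3874
M5

viewBox `0 0 191.7012 162.9137` with mm width/height → 1 unit = 1 mm. Flip: y_m = 162.9137 − y_svg.

**Shape 1** — `<path>` open polyline, stroke `#ff8800` → engrave (S130, F3479). Machine vertices: (110.6163,32.4131) → (14.2921,38.2763) → (36.6723,39.6944) → (115.9790,10.3008). Open path.

**Shape 2** — `<path>` quadratic bezier, stroke `#ff8800` → engrave (S130, F3479). Control points (SVG): P0=(81.0185,59.6385), P1=(82.2180,25.3303), P2=(26.6098,21.2858); sampled at t=k/3. Machine vertices: (81.0185,103.2752) → (75.5062,122.7847) → (57.3700,135.5689) → (26.6098,141.6279). Open path.

**Shape 3** — `<path>` quadratic bezier, stroke `#ff8800` → engrave (S130, F3479). Control points (SVG): P0=(52.3791,36.3322), P1=(91.1462,67.2417), P2=(127.1053,48.5263); sampled at t=k/3. Machine vertices: (52.3791,126.5815) → (77.9118,111.4890) → (102.8206,107.4243) → (127.1053,114.3874). Open path.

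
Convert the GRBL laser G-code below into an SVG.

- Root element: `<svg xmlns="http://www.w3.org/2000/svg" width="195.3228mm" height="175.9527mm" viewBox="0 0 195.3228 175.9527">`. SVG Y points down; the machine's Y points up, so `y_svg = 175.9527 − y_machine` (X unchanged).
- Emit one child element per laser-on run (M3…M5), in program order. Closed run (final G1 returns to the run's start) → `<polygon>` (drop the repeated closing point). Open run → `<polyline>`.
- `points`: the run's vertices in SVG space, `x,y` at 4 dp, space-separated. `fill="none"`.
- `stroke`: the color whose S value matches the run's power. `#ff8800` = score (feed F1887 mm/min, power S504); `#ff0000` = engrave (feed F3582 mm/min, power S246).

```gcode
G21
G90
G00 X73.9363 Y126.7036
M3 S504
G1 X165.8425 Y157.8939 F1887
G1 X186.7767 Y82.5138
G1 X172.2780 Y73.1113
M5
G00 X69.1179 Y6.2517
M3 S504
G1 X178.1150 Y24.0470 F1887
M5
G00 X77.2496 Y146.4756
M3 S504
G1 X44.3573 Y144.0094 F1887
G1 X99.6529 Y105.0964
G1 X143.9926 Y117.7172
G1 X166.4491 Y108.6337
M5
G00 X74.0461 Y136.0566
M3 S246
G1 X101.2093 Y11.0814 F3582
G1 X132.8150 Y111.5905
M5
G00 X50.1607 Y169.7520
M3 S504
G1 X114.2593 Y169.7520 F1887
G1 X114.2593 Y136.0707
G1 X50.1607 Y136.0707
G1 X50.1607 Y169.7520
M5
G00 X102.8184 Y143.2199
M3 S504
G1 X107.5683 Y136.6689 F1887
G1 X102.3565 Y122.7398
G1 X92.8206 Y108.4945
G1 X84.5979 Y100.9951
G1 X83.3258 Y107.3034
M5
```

<svg xmlns="http://www.w3.org/2000/svg" width="195.3228mm" height="175.9527mm" viewBox="0 0 195.3228 175.9527">
  <polyline points="73.9363,49.2491 165.8425,18.0588 186.7767,93.4389 172.2780,102.8414" fill="none" stroke="#ff8800"/>
  <polyline points="69.1179,169.7010 178.1150,151.9057" fill="none" stroke="#ff8800"/>
  <polyline points="77.2496,29.4771 44.3573,31.9433 99.6529,70.8563 143.9926,58.2355 166.4491,67.3190" fill="none" stroke="#ff8800"/>
  <polyline points="74.0461,39.8961 101.2093,164.8713 132.8150,64.3622" fill="none" stroke="#ff0000"/>
  <polygon points="50.1607,6.2007 114.2593,6.2007 114.2593,39.8820 50.1607,39.8820" fill="none" stroke="#ff8800"/>
  <polyline points="102.8184,32.7328 107.5683,39.2838 102.3565,53.2129 92.8206,67.4582 84.5979,74.9576 83.3258,68.6493" fill="none" stroke="#ff8800"/>
</svg>

Each laser-on run becomes one SVG element. Flip Y back into SVG space with y_svg = 175.9527 − y_machine.

Run 1: the run's S504 means `#ff8800` (score). The run is open, so emit a `<polyline>` with points (Y-flipped): 73.9363,49.2491 165.8425,18.0588 186.7767,93.4389 172.2780,102.8414.

Run 2: power S504 maps to stroke `#ff8800` (score). The run is open, so emit a `<polyline>` with points (Y-flipped): 69.1179,169.7010 178.1150,151.9057.

Run 3: the run's S504 means `#ff8800` (score). The run is open, so emit a `<polyline>` with points (Y-flipped): 77.2496,29.4771 44.3573,31.9433 99.6529,70.8563 143.9926,58.2355 166.4491,67.3190.

Run 4: power S246 maps to stroke `#ff0000` (engrave). The run is open, so emit a `<polyline>` with points (Y-flipped): 74.0461,39.8961 101.2093,164.8713 132.8150,64.3622.

Run 5: the run's S504 means `#ff8800` (score). The run returns to its start, so emit a `<polygon>` with points (Y-flipped): 50.1607,6.2007 114.2593,6.2007 114.2593,39.8820 50.1607,39.8820.

Run 6: the run's S504 means `#ff8800` (score). The run is open, so emit a `<polyline>` with points (Y-flipped): 102.8184,32.7328 107.5683,39.2838 102.3565,53.2129 92.8206,67.4582 84.5979,74.9576 83.3258,68.6493.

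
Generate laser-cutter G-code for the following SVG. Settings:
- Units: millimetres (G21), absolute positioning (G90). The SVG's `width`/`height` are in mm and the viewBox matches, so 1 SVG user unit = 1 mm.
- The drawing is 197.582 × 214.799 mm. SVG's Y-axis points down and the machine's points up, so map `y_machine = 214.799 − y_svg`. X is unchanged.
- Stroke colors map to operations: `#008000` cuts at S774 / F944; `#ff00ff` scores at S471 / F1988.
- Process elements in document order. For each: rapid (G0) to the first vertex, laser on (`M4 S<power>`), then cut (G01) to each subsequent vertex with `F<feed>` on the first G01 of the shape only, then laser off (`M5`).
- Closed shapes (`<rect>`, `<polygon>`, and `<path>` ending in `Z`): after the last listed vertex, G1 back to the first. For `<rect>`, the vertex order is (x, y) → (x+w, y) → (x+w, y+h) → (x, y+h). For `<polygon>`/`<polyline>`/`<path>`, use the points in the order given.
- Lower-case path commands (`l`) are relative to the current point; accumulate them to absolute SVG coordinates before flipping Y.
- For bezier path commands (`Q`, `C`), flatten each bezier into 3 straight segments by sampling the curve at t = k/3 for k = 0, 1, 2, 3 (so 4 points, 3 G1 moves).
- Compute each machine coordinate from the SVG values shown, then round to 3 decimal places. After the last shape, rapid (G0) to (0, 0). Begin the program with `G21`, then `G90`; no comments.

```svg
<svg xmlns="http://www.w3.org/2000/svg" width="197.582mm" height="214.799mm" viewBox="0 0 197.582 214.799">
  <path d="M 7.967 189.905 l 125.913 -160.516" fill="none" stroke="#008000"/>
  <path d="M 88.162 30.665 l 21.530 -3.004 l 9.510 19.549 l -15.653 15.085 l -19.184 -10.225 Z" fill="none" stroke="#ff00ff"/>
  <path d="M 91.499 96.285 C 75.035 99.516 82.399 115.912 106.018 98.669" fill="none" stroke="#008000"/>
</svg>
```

viewBox `0 0 197.582 214.799` with mm width/height → 1 unit = 1 mm. Flip: y_m = 214.799 − y_svg.

**Shape 1** — `<path>` line segment, stroke `#008000` → cut (S774, F944). Machine vertices: (7.967,24.894) → (133.880,185.410). Open path.

**Shape 2** — `<path>` regular polygon, stroke `#ff00ff` → score (S471, F1988). Machine vertices: (88.162,184.134) → (109.692,187.138) → (119.202,167.589) → (103.549,152.504) → (84.365,162.729) → (88.162,184.134). Closed: final G1 returns to the first vertex.

**Shape 3** — `<path>` cubic bezier, stroke `#008000` → cut (S774, F944). Control points (SVG): P0=(91.499,96.285), P1=(75.035,99.516), P2=(82.399,115.912), P3=(106.018,98.669); sampled at t=k/3. Machine vertices: (91.499,118.514) → (82.697,112.628) → (88.098,108.367) → (106.018,116.130). Open path.

G21
G90
G0 X7.967 Y24.894
M4 S774
G01 X133.880 Y185.410 F944
M5
G0 X88.162 Y184.134
M4 S471
G01 X109.692 Y187.138 F1988
G01 X119.202 Y167.589
G01 X103.549 Y152.504
G01 X84.365 Y162.729
G01 X88.162 Y184.134
M5
G0 X91.499 Y118.514
M4 S774
G01 X82.697 Y112.628 F944
G01 X88.098 Y108.367
G01 X106.018 Y116.130
M5
G0 X0.000 Y0.000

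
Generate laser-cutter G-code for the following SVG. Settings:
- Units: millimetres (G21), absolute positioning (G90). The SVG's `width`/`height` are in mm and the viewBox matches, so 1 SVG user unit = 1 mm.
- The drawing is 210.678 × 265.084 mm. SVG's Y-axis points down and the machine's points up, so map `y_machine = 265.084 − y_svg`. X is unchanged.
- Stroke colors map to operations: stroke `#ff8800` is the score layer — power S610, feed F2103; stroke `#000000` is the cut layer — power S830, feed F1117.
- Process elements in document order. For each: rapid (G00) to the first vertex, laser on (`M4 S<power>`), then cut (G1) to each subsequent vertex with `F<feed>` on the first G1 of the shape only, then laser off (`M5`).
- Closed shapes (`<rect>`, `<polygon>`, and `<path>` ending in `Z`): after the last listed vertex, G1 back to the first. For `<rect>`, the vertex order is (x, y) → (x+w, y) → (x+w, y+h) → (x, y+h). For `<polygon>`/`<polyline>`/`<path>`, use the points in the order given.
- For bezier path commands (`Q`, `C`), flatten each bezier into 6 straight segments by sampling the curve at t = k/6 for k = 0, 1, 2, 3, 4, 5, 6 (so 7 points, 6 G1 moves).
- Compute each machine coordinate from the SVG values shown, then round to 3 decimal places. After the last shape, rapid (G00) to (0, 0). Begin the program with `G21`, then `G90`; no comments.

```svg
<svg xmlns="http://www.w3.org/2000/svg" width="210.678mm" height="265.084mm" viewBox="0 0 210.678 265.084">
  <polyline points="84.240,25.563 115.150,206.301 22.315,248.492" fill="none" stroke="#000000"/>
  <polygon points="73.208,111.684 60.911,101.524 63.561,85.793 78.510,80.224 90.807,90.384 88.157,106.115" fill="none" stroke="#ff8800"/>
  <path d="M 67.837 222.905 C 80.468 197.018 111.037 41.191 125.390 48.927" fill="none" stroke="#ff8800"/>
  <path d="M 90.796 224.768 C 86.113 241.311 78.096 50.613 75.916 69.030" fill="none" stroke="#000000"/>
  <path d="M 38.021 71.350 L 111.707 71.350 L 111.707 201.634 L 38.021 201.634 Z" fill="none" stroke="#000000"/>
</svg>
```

viewBox `0 0 210.678 265.084` with mm width/height → 1 unit = 1 mm. Flip: y_m = 265.084 − y_svg.

**Shape 1** — `<polyline>` open polyline, stroke `#000000` → cut (S830, F1117). Machine vertices: (84.240,239.521) → (115.150,58.783) → (22.315,16.592). Open path.

**Shape 2** — `<polygon>` regular polygon, stroke `#ff8800` → score (S610, F2103). Machine vertices: (73.208,153.400) → (60.911,163.560) → (63.561,179.291) → (78.510,184.860) → (90.807,174.700) → (88.157,158.969) → (73.208,153.400). Closed: final G1 returns to the first vertex.

**Shape 3** — `<path>` cubic bezier, stroke `#ff8800` → score (S610, F2103). Control points (SVG): P0=(67.837,222.905), P1=(80.468,197.018), P2=(111.037,41.191), P3=(125.390,48.927); sampled at t=k/6. Machine vertices: (67.837,42.179) → (75.489,64.592) → (85.182,100.509) → (95.968,141.777) → (106.897,180.242) → (117.020,207.754) → (125.390,216.157). Open path.

**Shape 4** — `<path>` cubic bezier, stroke `#000000` → cut (S830, F1117). Control points (SVG): P0=(90.796,224.768), P1=(86.113,241.311), P2=(78.096,50.613), P3=(75.916,69.030); sampled at t=k/6. Machine vertices: (90.796,40.316) → (88.219,47.387) → (85.341,77.433) → (82.417,118.888) → (79.702,160.187) → (77.450,189.764) → (75.916,196.054). Open path.

**Shape 5** — `<path>` rectangle, stroke `#000000` → cut (S830, F1117). Machine vertices: (38.021,193.734) → (111.707,193.734) → (111.707,63.450) → (38.021,63.450) → (38.021,193.734). Closed: final G1 returns to the first vertex.

G21
G90
G00 X84.240 Y239.521
M4 S830
G1 X115.150 Y58.783 F1117
G1 X22.315 Y16.592
M5
G00 X73.208 Y153.400
M4 S610
G1 X60.911 Y163.560 F2103
G1 X63.561 Y179.291
G1 X78.510 Y184.860
G1 X90.807 Y174.700
G1 X88.157 Y158.969
G1 X73.208 Y153.400
M5
G00 X67.837 Y42.179
M4 S610
G1 X75.489 Y64.592 F2103
G1 X85.182 Y100.509
G1 X95.968 Y141.777
G1 X106.897 Y180.242
G1 X117.020 Y207.754
G1 X125.390 Y216.157
M5
G00 X90.796 Y40.316
M4 S830
G1 X88.219 Y47.387 F1117
G1 X85.341 Y77.433
G1 X82.417 Y118.888
G1 X79.702 Y160.187
G1 X77.450 Y189.764
G1 X75.916 Y196.054
M5
G00 X38.021 Y193.734
M4 S830
G1 X111.707 Y193.734 F1117
G1 X111.707 Y63.450
G1 X38.021 Y63.450
G1 X38.021 Y193.734
M5
G00 X0.000 Y0.000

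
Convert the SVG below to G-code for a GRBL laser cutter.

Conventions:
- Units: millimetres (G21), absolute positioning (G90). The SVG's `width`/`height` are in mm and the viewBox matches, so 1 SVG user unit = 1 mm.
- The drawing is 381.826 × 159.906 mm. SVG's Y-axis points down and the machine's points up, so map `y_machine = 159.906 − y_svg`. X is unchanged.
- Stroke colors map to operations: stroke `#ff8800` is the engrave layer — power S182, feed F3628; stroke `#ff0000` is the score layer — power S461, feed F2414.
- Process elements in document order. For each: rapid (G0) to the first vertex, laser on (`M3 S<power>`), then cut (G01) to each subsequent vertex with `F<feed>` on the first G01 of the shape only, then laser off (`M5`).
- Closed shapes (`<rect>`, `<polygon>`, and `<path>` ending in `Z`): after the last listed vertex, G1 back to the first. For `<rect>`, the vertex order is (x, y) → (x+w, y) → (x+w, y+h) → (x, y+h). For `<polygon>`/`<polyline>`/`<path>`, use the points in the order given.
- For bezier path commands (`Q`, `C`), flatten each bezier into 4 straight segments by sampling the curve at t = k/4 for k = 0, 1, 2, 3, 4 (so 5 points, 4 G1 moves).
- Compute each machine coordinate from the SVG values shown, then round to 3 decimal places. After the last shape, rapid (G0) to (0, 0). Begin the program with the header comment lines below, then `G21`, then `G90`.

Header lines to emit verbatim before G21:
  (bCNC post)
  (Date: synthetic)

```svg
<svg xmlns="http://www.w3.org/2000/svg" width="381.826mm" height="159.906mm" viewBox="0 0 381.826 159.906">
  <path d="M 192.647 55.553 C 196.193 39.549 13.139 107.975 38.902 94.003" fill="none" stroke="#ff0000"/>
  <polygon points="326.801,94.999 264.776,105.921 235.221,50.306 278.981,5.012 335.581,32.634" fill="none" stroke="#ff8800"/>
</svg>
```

(bCNC post)
(Date: synthetic)
G21
G90
G0 X192.647 Y104.353
M3 S461
G01 X166.497 Y103.132 F2414
G01 X107.443 Y85.890
G01 X52.555 Y68.267
G01 X38.902 Y65.903
M5
G0 X326.801 Y64.907
M3 S182
G01 X264.776 Y53.985 F3628
G01 X235.221 Y109.600
G01 X278.981 Y154.894
G01 X335.581 Y127.272
G01 X326.801 Y64.907
M5
G0 X0.000 Y0.000

viewBox `0 0 381.826 159.906` with mm width/height → 1 unit = 1 mm. Flip: y_m = 159.906 − y_svg.

**Shape 1** — `<path>` cubic bezier, stroke `#ff0000` → score (S461, F2414). Control points (SVG): P0=(192.647,55.553), P1=(196.193,39.549), P2=(13.139,107.975), P3=(38.902,94.003); sampled at t=k/4. Machine vertices: (192.647,104.353) → (166.497,103.132) → (107.443,85.890) → (52.555,68.267) → (38.902,65.903). Open path.

**Shape 2** — `<polygon>` regular polygon, stroke `#ff8800` → engrave (S182, F3628). Machine vertices: (326.801,64.907) → (264.776,53.985) → (235.221,109.600) → (278.981,154.894) → (335.581,127.272) → (326.801,64.907). Closed: final G1 returns to the first vertex.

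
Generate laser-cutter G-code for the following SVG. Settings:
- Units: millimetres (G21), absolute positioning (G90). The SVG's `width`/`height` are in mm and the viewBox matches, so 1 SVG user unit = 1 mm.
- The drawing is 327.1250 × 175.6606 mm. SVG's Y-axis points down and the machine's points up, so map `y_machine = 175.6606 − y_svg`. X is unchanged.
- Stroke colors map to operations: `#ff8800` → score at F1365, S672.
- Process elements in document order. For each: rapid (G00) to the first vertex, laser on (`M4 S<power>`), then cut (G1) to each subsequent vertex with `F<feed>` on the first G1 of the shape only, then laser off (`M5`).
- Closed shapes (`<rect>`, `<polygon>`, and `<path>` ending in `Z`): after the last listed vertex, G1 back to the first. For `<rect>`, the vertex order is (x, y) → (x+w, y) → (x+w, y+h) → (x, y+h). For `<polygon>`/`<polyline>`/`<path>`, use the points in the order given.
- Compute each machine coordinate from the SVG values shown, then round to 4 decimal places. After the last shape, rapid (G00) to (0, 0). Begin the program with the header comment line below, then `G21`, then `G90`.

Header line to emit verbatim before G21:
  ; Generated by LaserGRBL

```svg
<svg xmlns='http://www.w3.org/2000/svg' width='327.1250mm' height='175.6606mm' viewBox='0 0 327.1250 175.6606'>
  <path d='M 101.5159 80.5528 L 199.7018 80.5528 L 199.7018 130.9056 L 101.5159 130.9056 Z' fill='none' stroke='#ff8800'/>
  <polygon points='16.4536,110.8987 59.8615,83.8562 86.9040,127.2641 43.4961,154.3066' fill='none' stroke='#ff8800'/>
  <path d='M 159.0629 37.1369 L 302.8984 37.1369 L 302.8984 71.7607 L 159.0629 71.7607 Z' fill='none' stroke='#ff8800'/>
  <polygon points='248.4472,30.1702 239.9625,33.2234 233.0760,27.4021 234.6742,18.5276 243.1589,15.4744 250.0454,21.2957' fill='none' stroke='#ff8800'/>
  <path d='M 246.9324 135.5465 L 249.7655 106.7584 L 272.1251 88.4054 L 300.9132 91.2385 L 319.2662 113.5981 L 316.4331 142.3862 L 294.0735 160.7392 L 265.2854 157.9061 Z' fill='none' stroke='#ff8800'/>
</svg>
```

Since the viewBox matches the mm dimensions, user units are millimetres directly. The only transform is the Y-flip y_m = 175.6606 − y_svg.

Shape 1 is a rectangle drawn with `<path>`. Its stroke #ff8800 means score at S672, F1365. After flipping Y the toolpath is (101.5159,95.1078) → (199.7018,95.1078) → (199.7018,44.7550) → (101.5159,44.7550) → (101.5159,95.1078), returning to the start.

Shape 2 is a regular polygon drawn with `<polygon>`. Its stroke #ff8800 means score at S672, F1365. After flipping Y the toolpath is (16.4536,64.7619) → (59.8615,91.8044) → (86.9040,48.3965) → (43.4961,21.3540) → (16.4536,64.7619), returning to the start.

Shape 3 is a rectangle drawn with `<path>`. Its stroke #ff8800 means score at S672, F1365. After flipping Y the toolpath is (159.0629,138.5237) → (302.8984,138.5237) → (302.8984,103.8999) → (159.0629,103.8999) → (159.0629,138.5237), returning to the start.

Shape 4 is a regular polygon drawn with `<polygon>`. Its stroke #ff8800 means score at S672, F1365. After flipping Y the toolpath is (248.4472,145.4904) → (239.9625,142.4372) → (233.0760,148.2585) → (234.6742,157.1330) → (243.1589,160.1862) → (250.0454,154.3649) → (248.4472,145.4904), returning to the start.

Shape 5 is a regular polygon drawn with `<path>`. Its stroke #ff8800 means score at S672, F1365. After flipping Y the toolpath is (246.9324,40.1141) → (249.7655,68.9022) → (272.1251,87.2552) → (300.9132,84.4221) → (319.2662,62.0625) → (316.4331,33.2744) → (294.0735,14.9214) → (265.2854,17.7545) → (246.9324,40.1141), returning to the start.

; Generated by LaserGRBL
G21
G90
G00 X101.5159 Y95.1078
M4 S672
G1 X199.7018 Y95.1078 F1365
G1 X199.7018 Y44.7550
G1 X101.5159 Y44.7550
G1 X101.5159 Y95.1078
M5
G00 X16.4536 Y64.7619
M4 S672
G1 X59.8615 Y91.8044 F1365
G1 X86.9040 Y48.3965
G1 X43.4961 Y21.3540
G1 X16.4536 Y64.7619
M5
G00 X159.0629 Y138.5237
M4 S672
G1 X302.8984 Y138.5237 F1365
G1 X302.8984 Y103.8999
G1 X159.0629 Y103.8999
G1 X159.0629 Y138.5237
M5
G00 X248.4472 Y145.4904
M4 S672
G1 X239.9625 Y142.4372 F1365
G1 X233.0760 Y148.2585
G1 X234.6742 Y157.1330
G1 X243.1589 Y160.1862
G1 X250.0454 Y154.3649
G1 X248.4472 Y145.4904
M5
G00 X246.9324 Y40.1141
M4 S672
G1 X249.7655 Y68.9022 F1365
G1 X272.1251 Y87.2552
G1 X300.9132 Y84.4221
G1 X319.2662 Y62.0625
G1 X316.4331 Y33.2744
G1 X294.0735 Y14.9214
G1 X265.2854 Y17.7545
G1 X246.9324 Y40.1141
M5
G00 X0.0000 Y0.0000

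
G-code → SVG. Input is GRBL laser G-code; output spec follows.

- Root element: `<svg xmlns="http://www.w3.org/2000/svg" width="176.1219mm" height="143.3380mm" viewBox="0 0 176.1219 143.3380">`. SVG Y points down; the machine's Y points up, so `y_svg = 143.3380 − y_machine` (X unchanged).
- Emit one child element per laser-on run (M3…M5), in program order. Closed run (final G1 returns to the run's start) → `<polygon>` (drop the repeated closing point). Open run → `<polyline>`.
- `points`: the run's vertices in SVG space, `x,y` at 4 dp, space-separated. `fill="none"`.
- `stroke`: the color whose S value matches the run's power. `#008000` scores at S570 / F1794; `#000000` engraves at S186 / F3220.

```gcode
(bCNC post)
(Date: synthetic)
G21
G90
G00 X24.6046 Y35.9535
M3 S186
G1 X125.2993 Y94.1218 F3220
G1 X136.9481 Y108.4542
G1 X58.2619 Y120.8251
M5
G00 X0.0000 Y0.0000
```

<svg xmlns="http://www.w3.org/2000/svg" width="176.1219mm" height="143.3380mm" viewBox="0 0 176.1219 143.3380">
  <polyline points="24.6046,107.3845 125.2993,49.2162 136.9481,34.8838 58.2619,22.5129" fill="none" stroke="#000000"/>
</svg>

Each laser-on run becomes one SVG element. Flip Y back into SVG space with y_svg = 143.3380 − y_machine. Every run uses S186, so all elements get stroke `#000000` (engrave).

Run 1: The run is open, so emit a `<polyline>` with points (Y-flipped): 24.6046,107.3845 125.2993,49.2162 136.9481,34.8838 58.2619,22.5129.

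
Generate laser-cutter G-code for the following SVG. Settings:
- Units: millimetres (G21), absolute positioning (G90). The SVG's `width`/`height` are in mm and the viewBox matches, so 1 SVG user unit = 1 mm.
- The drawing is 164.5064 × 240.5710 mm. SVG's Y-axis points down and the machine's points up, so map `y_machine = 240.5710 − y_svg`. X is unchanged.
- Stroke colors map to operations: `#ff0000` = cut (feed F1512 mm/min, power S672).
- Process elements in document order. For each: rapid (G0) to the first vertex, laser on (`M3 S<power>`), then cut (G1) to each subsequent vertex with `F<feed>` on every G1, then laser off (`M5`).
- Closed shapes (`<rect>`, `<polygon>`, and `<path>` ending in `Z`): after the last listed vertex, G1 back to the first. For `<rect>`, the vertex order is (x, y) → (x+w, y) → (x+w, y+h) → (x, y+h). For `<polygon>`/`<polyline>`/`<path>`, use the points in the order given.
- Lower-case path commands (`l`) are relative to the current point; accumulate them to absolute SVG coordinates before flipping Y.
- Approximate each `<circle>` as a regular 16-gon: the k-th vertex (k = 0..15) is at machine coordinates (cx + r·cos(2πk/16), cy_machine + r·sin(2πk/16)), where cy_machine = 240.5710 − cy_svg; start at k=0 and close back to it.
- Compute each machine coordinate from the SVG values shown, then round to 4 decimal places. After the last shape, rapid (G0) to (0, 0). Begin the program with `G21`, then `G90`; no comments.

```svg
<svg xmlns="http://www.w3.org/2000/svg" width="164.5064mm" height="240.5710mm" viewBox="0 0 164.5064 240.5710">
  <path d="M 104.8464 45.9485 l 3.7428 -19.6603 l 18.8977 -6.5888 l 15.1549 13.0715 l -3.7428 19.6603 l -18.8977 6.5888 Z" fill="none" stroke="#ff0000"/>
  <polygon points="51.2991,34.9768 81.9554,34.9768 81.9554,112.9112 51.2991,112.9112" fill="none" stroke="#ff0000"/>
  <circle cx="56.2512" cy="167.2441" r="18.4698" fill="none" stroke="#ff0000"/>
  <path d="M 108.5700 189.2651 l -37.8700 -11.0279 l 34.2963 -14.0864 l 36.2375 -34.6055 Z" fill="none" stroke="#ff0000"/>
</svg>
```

1 u = 1 mm; y_m = 240.5710 − y.

[1] `<path>` regular polygon, #ff0000→cut S672 F1512: (104.8464,194.6225) → (108.5892,214.2828) → (127.4869,220.8716) → (142.6418,207.8001) → (138.8990,188.1398) → (120.0013,181.5510) → (104.8464,194.6225) (closed)

[2] `<polygon>` rectangle, #ff0000→cut S672 F1512: (51.2991,205.5942) → (81.9554,205.5942) → (81.9554,127.6598) → (51.2991,127.6598) → (51.2991,205.5942) (closed)

[3] `<circle>` circle, #ff0000→cut S672 F1512: (74.7210,73.3269) → (73.3151,80.3950) → (69.3113,86.3870) → (63.3193,90.3908) → (56.2512,91.7967) → (49.1831,90.3908) → (43.1911,86.3870) → (39.1873,80.3950) → (37.7814,73.3269) → (39.1873,66.2588) → (43.1911,60.2668) → (49.1831,56.2630) → (56.2512,54.8571) → (63.3193,56.2630) → (69.3113,60.2668) → (73.3151,66.2588) → (74.7210,73.3269) (closed)

[4] `<path>` closed polygon, #ff0000→cut S672 F1512: (108.5700,51.3059) → (70.7000,62.3338) → (104.9963,76.4202) → (141.2338,111.0257) → (108.5700,51.3059) (closed)

G21
G90
G0 X104.8464 Y194.6225
M3 S672
G1 X108.5892 Y214.2828 F1512
G1 X127.4869 Y220.8716 F1512
G1 X142.6418 Y207.8001 F1512
G1 X138.8990 Y188.1398 F1512
G1 X120.0013 Y181.5510 F1512
G1 X104.8464 Y194.6225 F1512
M5
G0 X51.2991 Y205.5942
M3 S672
G1 X81.9554 Y205.5942 F1512
G1 X81.9554 Y127.6598 F1512
G1 X51.2991 Y127.6598 F1512
G1 X51.2991 Y205.5942 F1512
M5
G0 X74.7210 Y73.3269
M3 S672
G1 X73.3151 Y80.3950 F1512
G1 X69.3113 Y86.3870 F1512
G1 X63.3193 Y90.3908 F1512
G1 X56.2512 Y91.7967 F1512
G1 X49.1831 Y90.3908 F1512
G1 X43.1911 Y86.3870 F1512
G1 X39.1873 Y80.3950 F1512
G1 X37.7814 Y73.3269 F1512
G1 X39.1873 Y66.2588 F1512
G1 X43.1911 Y60.2668 F1512
G1 X49.1831 Y56.2630 F1512
G1 X56.2512 Y54.8571 F1512
G1 X63.3193 Y56.2630 F1512
G1 X69.3113 Y60.2668 F1512
G1 X73.3151 Y66.2588 F1512
G1 X74.7210 Y73.3269 F1512
M5
G0 X108.5700 Y51.3059
M3 S672
G1 X70.7000 Y62.3338 F1512
G1 X104.9963 Y76.4202 F1512
G1 X141.2338 Y111.0257 F1512
G1 X108.5700 Y51.3059 F1512
M5
G0 X0.0000 Y0.0000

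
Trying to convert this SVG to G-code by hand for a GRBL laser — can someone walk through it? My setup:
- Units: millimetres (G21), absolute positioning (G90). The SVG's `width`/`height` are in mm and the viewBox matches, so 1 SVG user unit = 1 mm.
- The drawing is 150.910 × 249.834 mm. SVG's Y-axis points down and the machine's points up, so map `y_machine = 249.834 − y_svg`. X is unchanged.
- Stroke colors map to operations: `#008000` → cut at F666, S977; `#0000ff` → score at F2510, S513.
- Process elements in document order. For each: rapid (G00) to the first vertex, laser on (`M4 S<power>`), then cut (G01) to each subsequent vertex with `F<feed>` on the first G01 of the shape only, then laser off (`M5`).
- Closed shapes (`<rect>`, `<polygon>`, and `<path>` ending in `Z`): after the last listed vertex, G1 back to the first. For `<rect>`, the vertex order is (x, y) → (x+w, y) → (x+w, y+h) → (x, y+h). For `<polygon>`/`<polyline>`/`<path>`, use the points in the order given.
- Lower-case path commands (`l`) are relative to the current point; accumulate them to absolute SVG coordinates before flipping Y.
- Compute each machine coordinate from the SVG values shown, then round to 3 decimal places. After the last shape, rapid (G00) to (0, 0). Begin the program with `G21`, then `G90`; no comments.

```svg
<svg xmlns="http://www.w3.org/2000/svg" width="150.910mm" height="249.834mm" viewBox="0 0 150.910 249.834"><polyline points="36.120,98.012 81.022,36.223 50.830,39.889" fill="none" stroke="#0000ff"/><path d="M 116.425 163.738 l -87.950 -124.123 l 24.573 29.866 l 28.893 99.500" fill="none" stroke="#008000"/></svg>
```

G21
G90
G00 X36.120 Y151.822
M4 S513
G01 X81.022 Y213.611 F2510
G01 X50.830 Y209.945
M5
G00 X116.425 Y86.096
M4 S977
G01 X28.475 Y210.219 F666
G01 X53.048 Y180.353
G01 X81.941 Y80.853
M5
G00 X0.000 Y0.000

1 u = 1 mm; y_m = 249.834 − y.

[1] `<polyline>` open polyline, #0000ff→score S513 F2510: (36.120,151.822) → (81.022,213.611) → (50.830,209.945)

[2] `<path>` open polyline, #008000→cut S977 F666: (116.425,86.096) → (28.475,210.219) → (53.048,180.353) → (81.941,80.853)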